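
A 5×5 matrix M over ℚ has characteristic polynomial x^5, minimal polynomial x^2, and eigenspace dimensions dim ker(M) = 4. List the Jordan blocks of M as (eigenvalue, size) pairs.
λ = 0: algebraic multiplicity 5 (exponent in χ_M), largest block size 2 (exponent in m_M), 4 blocks (geometric multiplicity). These force block sizes [2, 1, 1, 1].

Jordan blocks: (0, 2), (0, 1), (0, 1), (0, 1)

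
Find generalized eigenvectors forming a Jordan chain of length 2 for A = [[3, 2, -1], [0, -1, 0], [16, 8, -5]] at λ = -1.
v_1 = [[-1, 1, -3]]^T, v_2 = [[1, 0, 4]]^T

We seek v_1 ∈ ker((A + I)^2) \ ker(A + I), then set v_{i+1} = (A + I) v_i.

One such chain is v_1 = [[-1, 1, -3]]^T, v_2 = [[1, 0, 4]]^T. Check: (A + I) v_2 = [[0, 0, 0]]^T = 0.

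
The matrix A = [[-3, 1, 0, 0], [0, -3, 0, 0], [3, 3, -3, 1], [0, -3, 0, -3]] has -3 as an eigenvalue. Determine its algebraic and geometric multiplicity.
The characteristic polynomial is (x + 3)^4, so the factor x + 3 appears with exponent 4: the algebraic multiplicity is 4.

rank(A + 3I) = 2, so the eigenspace has dimension 4 - 2 = 2: the geometric multiplicity is 2.

Since 2 < 4, A is not diagonalizable.

algebraic multiplicity 4, geometric multiplicity 2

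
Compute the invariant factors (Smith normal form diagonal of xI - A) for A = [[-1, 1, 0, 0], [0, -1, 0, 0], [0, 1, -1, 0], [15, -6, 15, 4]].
The Jordan structure of A has elementary divisors (x + 1)^2, (x + 1), (x - 4). Arranging the block sizes at each eigenvalue in decreasing order and taking row products gives the invariant factors.

Invariant factors (smallest first, each dividing the next): x + 1, (x - 4)(x + 1)^2.

Check: the last factor (x - 4)(x + 1)^2 is the minimal polynomial, and the product (x - 4)(x + 1)^3 is the characteristic polynomial.

x + 1, (x - 4)(x + 1)^2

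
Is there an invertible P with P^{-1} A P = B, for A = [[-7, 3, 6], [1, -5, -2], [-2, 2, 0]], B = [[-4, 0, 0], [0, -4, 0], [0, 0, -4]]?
Both have characteristic polynomial (x + 4)^3, but the minimal polynomial of A is (x + 4)^2 while the minimal polynomial of B is x + 4. The minimal polynomial is a similarity invariant, so A and B are not similar.

No.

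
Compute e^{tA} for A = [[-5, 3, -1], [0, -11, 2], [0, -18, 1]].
A has Jordan form J = [[-5, 1, 0], [0, -5, 0], [0, 0, -5]] with A = PJP^{-1}, so e^{tA} = P e^{tJ} P^{-1}.

For a Jordan block J_k(λ), e^{tJ_k(λ)} = e^{λt} · (I + tN + t^2 N^2/2! + ... + t^{k-1} N^{k-1}/(k-1)!) where N is the nilpotent superdiagonal part.

Assembling the blocks and conjugating back gives the entries of e^{tA} as shown above.

e^{tA} = [[e^{-5*t}, 3*t*e^{-5*t}, -t*e^{-5*t}], [0, (1 - 6*t)*e^{-5*t}, 2*t*e^{-5*t}], [0, -18*t*e^{-5*t}, (6*t + 1)*e^{-5*t}]]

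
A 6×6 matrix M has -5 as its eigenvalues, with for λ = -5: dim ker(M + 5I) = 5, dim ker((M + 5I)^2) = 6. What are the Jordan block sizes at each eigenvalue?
λ = -5: successive nullity increments [5, 1] count blocks of size ≥ k; block sizes are [2, 1, 1, 1, 1].

Jordan blocks: (-5, 2), (-5, 1), (-5, 1), (-5, 1), (-5, 1)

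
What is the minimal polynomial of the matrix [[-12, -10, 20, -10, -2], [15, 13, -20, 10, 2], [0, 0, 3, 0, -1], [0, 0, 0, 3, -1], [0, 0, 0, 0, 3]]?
The characteristic polynomial factors as (x - 3)^4(x + 2). The minimal polynomial is ∏(x - λ)^{k_λ} where k_λ is the size of the largest Jordan block at λ.

For λ = -2: rank(A + 2I) = 4, and the largest Jordan block has size 1 (the smallest k with rank((A + 2I)^k) = rank((A + 2I)^(k+1))).
For λ = 3: rank(A - 3I) = 2, and the largest Jordan block has size 2 (the smallest k with rank((A - 3I)^k) = rank((A - 3I)^(k+1))).

So m_A(x) = (x - 3)^2(x + 2).

m_A(x) = (x - 3)^2(x + 2)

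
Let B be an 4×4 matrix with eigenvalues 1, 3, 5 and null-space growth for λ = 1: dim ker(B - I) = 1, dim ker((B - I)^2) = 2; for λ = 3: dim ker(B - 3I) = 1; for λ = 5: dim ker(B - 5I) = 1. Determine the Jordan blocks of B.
λ = 1: successive nullity increments [1, 1] count blocks of size ≥ k; block sizes are [2].
λ = 3: successive nullity increments [1] count blocks of size ≥ k; block sizes are [1].
λ = 5: successive nullity increments [1] count blocks of size ≥ k; block sizes are [1].

Jordan blocks: (1, 2), (3, 1), (5, 1)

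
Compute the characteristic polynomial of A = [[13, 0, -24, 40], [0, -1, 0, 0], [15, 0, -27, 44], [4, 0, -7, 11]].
xI - A = [[x - 13, 0, 24, -40], [0, x + 1, 0, 0], [-15, 0, x + 27, -44], [-4, 0, 7, x - 11]].

Expanding det(xI - A) along the first row:
det(xI - A) = + (x - 13)·det([[x + 1, 0, 0], [0, x + 27, -44], [0, 7, x - 11]]) - (0)·det([[0, 0, 0], [-15, x + 27, -44], [-4, 7, x - 11]]) + (24)·det([[0, x + 1, 0], [-15, 0, -44], [-4, 0, x - 11]]) - (-40)·det([[0, x + 1, 0], [-15, 0, x + 27], [-4, 0, 7]]).

Evaluating gives χ_A(x) = x^4 + 4x^3 + 6x^2 + 4x + 1 = (x + 1)^4.

χ_A(x) = (x + 1)^4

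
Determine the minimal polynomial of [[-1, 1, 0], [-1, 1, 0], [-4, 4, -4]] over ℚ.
The characteristic polynomial factors as x^2(x + 4). The minimal polynomial is ∏(x - λ)^{k_λ} where k_λ is the size of the largest Jordan block at λ.

For λ = -4: rank(A + 4I) = 2, and the largest Jordan block has size 1 (the smallest k with rank((A + 4I)^k) = rank((A + 4I)^(k+1))).
For λ = 0: rank(A) = 2, and the largest Jordan block has size 2 (the smallest k with rank(A^k) = rank(A^(k+1))).

So m_A(x) = x^2(x + 4).

m_A(x) = x^2(x + 4)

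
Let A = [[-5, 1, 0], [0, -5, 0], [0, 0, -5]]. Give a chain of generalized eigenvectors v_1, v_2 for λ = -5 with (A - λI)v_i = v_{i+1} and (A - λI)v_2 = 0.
We seek v_1 ∈ ker((A + 5I)^2) \ ker(A + 5I), then set v_{i+1} = (A + 5I) v_i.

One such chain is v_1 = [[-3, 1, -1]]^T, v_2 = [[1, 0, 0]]^T. Check: (A + 5I) v_2 = [[0, 0, 0]]^T = 0.

v_1 = [[-3, 1, -1]]^T, v_2 = [[1, 0, 0]]^T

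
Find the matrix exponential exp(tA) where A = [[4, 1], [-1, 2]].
A has Jordan form J = [[3, 1], [0, 3]] with A = PJP^{-1}, so e^{tA} = P e^{tJ} P^{-1}.

For a Jordan block J_k(λ), e^{tJ_k(λ)} = e^{λt} · (I + tN + t^2 N^2/2! + ... + t^{k-1} N^{k-1}/(k-1)!) where N is the nilpotent superdiagonal part.

Assembling the blocks and conjugating back gives the entries of e^{tA} as shown above.

e^{tA} = [[(t + 1)*e^{3*t}, t*e^{3*t}], [-t*e^{3*t}, (1 - t)*e^{3*t}]]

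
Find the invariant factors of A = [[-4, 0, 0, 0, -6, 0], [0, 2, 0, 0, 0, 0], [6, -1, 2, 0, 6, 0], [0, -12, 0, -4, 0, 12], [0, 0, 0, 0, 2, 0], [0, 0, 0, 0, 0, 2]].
The Jordan structure of A has elementary divisors (x + 4), (x + 4), (x - 2)^2, (x - 2), (x - 2). Arranging the block sizes at each eigenvalue in decreasing order and taking row products gives the invariant factors.

Invariant factors (smallest first, each dividing the next): x - 2, (x - 2)(x + 4), (x - 2)^2(x + 4).

Check: the last factor (x - 2)^2(x + 4) is the minimal polynomial, and the product (x - 2)^4(x + 4)^2 is the characteristic polynomial.

x - 2, (x - 2)(x + 4), (x - 2)^2(x + 4)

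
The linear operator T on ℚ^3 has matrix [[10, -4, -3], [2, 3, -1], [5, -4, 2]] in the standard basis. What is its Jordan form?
The characteristic polynomial is det(xI - A) = (x - 5)^3, so the eigenvalues are 5 (algebraic multiplicity 3).

For λ = 5: rank(A - 5I) = 2, rank((A - 5I)^2) = 1, rank((A - 5I)^3) = 0. The eigenspace has dimension 3 - 2 = 1, so there is 1 Jordan block; the rank sequence gives block sizes [3].

Assembling the blocks gives the Jordan form J above.

J = [[5, 1, 0], [0, 5, 1], [0, 0, 5]]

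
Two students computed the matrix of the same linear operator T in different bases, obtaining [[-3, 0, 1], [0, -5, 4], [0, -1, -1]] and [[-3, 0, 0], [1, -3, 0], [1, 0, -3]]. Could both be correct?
No.

Both have characteristic polynomial (x + 3)^3, but the minimal polynomial of A is (x + 3)^3 while the minimal polynomial of B is (x + 3)^2. The minimal polynomial is a similarity invariant, so A and B are not similar.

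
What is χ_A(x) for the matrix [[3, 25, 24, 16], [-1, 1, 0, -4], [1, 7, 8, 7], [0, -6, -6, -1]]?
χ_A(x) = (x - 5)(x - 2)^3

xI - A = [[x - 3, -25, -24, -16], [1, x - 1, 0, 4], [-1, -7, x - 8, -7], [0, 6, 6, x + 1]].

Expanding det(xI - A) along the first row:
det(xI - A) = + (x - 3)·det([[x - 1, 0, 4], [-7, x - 8, -7], [6, 6, x + 1]]) - (-25)·det([[1, 0, 4], [-1, x - 8, -7], [0, 6, x + 1]]) + (-24)·det([[1, x - 1, 4], [-1, -7, -7], [0, 6, x + 1]]) - (-16)·det([[1, x - 1, 0], [-1, -7, x - 8], [0, 6, 6]]).

Evaluating gives χ_A(x) = x^4 - 11x^3 + 42x^2 - 68x + 40 = (x - 5)(x - 2)^3.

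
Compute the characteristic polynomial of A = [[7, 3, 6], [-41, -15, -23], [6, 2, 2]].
xI - A = [[x - 7, -3, -6], [41, x + 15, 23], [-6, -2, x - 2]].

Expanding det(xI - A) along the first row:
det(xI - A) = + (x - 7)·det([[x + 15, 23], [-2, x - 2]]) - (-3)·det([[41, 23], [-6, x - 2]]) + (-6)·det([[41, x + 15], [-6, -2]]).

Evaluating gives χ_A(x) = x^3 + 6x^2 + 12x + 8 = (x + 2)^3.

χ_A(x) = (x + 2)^3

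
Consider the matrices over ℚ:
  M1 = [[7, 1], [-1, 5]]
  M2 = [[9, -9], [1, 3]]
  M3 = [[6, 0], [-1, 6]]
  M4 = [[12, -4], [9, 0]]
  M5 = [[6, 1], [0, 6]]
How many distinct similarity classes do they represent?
1 class: {M1, M2, M3, M4, M5}

Characteristic polynomials: χ_{M1} = (x - 6)^2, χ_{M2} = (x - 6)^2, χ_{M3} = (x - 6)^2, χ_{M4} = (x - 6)^2, χ_{M5} = (x - 6)^2.

{M1, M2, M3, M4, M5}: invariant factors (x - 6)^2.

Matrices are similar if and only if their invariant-factor lists agree; the partition into similarity classes is {M1, M2, M3, M4, M5}.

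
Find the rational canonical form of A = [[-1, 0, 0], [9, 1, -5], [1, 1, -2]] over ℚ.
The invariant factors of A (the non-unit diagonal entries of the Smith normal form of xI - A over ℚ[x]) are (x + 1)(x^2 + x + 3), each dividing the next. The characteristic polynomial is their product, (x + 1)(x^2 + x + 3).

The rational canonical form is the block-diagonal matrix of companion matrices C(f_i):
R = [[0, 0, -3], [1, 0, -4], [0, 1, -2]].

Note the characteristic polynomial does not split into linear factors over ℚ, so A has no Jordan form over ℚ; the rational canonical form exists over any field.

R = [[0, 0, -3], [1, 0, -4], [0, 1, -2]]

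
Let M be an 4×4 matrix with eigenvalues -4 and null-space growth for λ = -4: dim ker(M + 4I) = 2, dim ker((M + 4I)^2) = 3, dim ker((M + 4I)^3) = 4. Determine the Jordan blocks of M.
λ = -4: successive nullity increments [2, 1, 1] count blocks of size ≥ k; block sizes are [3, 1].

Jordan blocks: (-4, 3), (-4, 1)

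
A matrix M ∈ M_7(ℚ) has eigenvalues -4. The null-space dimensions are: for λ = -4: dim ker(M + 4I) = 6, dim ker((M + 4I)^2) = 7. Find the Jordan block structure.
λ = -4: successive nullity increments [6, 1] count blocks of size ≥ k; block sizes are [2, 1, 1, 1, 1, 1].

Jordan blocks: (-4, 2), (-4, 1), (-4, 1), (-4, 1), (-4, 1), (-4, 1)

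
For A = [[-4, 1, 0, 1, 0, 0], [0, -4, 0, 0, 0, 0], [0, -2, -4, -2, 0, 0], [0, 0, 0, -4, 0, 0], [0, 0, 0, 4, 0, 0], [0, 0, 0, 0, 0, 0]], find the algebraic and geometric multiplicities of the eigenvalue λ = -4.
algebraic multiplicity 4, geometric multiplicity 3

The characteristic polynomial is x^2(x + 4)^4, so the factor x + 4 appears with exponent 4: the algebraic multiplicity is 4.

rank(A + 4I) = 3, so the eigenspace has dimension 6 - 3 = 3: the geometric multiplicity is 3.

Since 3 < 4, A is not diagonalizable.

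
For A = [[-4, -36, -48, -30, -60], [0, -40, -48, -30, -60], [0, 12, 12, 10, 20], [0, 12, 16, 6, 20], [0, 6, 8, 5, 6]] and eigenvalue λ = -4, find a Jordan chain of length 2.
v_1 = [[-2, -2, 1, 1, 0]]^T, v_2 = [[-6, -6, 2, 2, 1]]^T

We seek v_1 ∈ ker((A + 4I)^2) \ ker(A + 4I), then set v_{i+1} = (A + 4I) v_i.

One such chain is v_1 = [[-2, -2, 1, 1, 0]]^T, v_2 = [[-6, -6, 2, 2, 1]]^T. Check: (A + 4I) v_2 = [[0, 0, 0, 0, 0]]^T = 0.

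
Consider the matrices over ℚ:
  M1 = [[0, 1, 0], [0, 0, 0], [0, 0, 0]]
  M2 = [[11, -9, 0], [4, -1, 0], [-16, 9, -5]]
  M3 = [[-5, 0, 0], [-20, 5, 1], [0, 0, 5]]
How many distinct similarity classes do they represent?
Characteristic polynomials: χ_{M1} = x^3, χ_{M2} = (x - 5)^2(x + 5), χ_{M3} = (x - 5)^2(x + 5).

{M1}: invariant factors x, x^2.

{M2, M3}: invariant factors (x - 5)^2(x + 5).

Matrices are similar if and only if their invariant-factor lists agree; the partition into similarity classes is {M1}, {M2, M3}.

2 classes: {M1}, {M2, M3}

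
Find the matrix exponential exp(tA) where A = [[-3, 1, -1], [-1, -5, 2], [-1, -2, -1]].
e^{tA} = [[e^{-3*t}, t*e^{-3*t}, -t*e^{-3*t}], [-t*e^{-3*t}, (-t^2 - 4*t + 2)*e^{-3*t}/2, t*(t + 4)*e^{-3*t}/2], [-t*e^{-3*t}, t*(-t - 4)*e^{-3*t}/2, (t^2 + 4*t + 2)*e^{-3*t}/2]]

A has Jordan form J = [[-3, 1, 0], [0, -3, 1], [0, 0, -3]] with A = PJP^{-1}, so e^{tA} = P e^{tJ} P^{-1}.

For a Jordan block J_k(λ), e^{tJ_k(λ)} = e^{λt} · (I + tN + t^2 N^2/2! + ... + t^{k-1} N^{k-1}/(k-1)!) where N is the nilpotent superdiagonal part.

Assembling the blocks and conjugating back gives the entries of e^{tA} as shown above.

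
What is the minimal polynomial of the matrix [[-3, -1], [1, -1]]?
The characteristic polynomial factors as (x + 2)^2. The minimal polynomial is ∏(x - λ)^{k_λ} where k_λ is the size of the largest Jordan block at λ.

For λ = -2: rank(A + 2I) = 1, and the largest Jordan block has size 2 (the smallest k with rank((A + 2I)^k) = rank((A + 2I)^(k+1))).

So m_A(x) = (x + 2)^2.

m_A(x) = (x + 2)^2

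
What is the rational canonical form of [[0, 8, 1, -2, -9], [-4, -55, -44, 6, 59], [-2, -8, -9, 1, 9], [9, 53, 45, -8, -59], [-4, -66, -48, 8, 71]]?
The invariant factors of A (the non-unit diagonal entries of the Smith normal form of xI - A over ℚ[x]) are (x - 3)(x + 1)^4, each dividing the next. The characteristic polynomial is their product, (x - 3)(x + 1)^4.

The rational canonical form is the block-diagonal matrix of companion matrices C(f_i):
R = [[0, 0, 0, 0, 3], [1, 0, 0, 0, 11], [0, 1, 0, 0, 14], [0, 0, 1, 0, 6], [0, 0, 0, 1, -1]].

R = [[0, 0, 0, 0, 3], [1, 0, 0, 0, 11], [0, 1, 0, 0, 14], [0, 0, 1, 0, 6], [0, 0, 0, 1, -1]]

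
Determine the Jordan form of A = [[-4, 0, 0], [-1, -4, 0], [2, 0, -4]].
The characteristic polynomial is det(xI - A) = (x + 4)^3, so the eigenvalues are -4 (algebraic multiplicity 3).

For λ = -4: rank(A + 4I) = 1, rank((A + 4I)^2) = 0. The eigenspace has dimension 3 - 1 = 2, so there are 2 Jordan blocks; the rank sequence gives block sizes [2, 1].

Assembling the blocks gives the Jordan form J above.

J = [[-4, 1, 0], [0, -4, 0], [0, 0, -4]]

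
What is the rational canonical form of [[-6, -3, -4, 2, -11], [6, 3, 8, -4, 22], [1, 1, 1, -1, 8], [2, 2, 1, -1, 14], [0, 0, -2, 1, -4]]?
The invariant factors of A (the non-unit diagonal entries of the Smith normal form of xI - A over ℚ[x]) are x + 3, (x - 1)(x + 1)^2(x + 3), each dividing the next. The characteristic polynomial is their product, (x - 1)(x + 1)^2(x + 3)^2.

The rational canonical form is the block-diagonal matrix of companion matrices C(f_i):
R = [[-3, 0, 0, 0, 0], [0, 0, 0, 0, 3], [0, 1, 0, 0, 4], [0, 0, 1, 0, -2], [0, 0, 0, 1, -4]].

R = [[-3, 0, 0, 0, 0], [0, 0, 0, 0, 3], [0, 1, 0, 0, 4], [0, 0, 1, 0, -2], [0, 0, 0, 1, -4]]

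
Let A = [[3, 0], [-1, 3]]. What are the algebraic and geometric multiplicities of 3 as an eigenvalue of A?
The characteristic polynomial is (x - 3)^2, so the factor x - 3 appears with exponent 2: the algebraic multiplicity is 2.

rank(A - 3I) = 1, so the eigenspace has dimension 2 - 1 = 1: the geometric multiplicity is 1.

Since 1 < 2, A is not diagonalizable.

algebraic multiplicity 2, geometric multiplicity 1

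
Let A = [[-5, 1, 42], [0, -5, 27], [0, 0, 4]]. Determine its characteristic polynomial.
xI - A = [[x + 5, -1, -42], [0, x + 5, -27], [0, 0, x - 4]].

Expanding det(xI - A) along the first row:
det(xI - A) = + (x + 5)·det([[x + 5, -27], [0, x - 4]]) - (-1)·det([[0, -27], [0, x - 4]]) + (-42)·det([[0, x + 5], [0, 0]]).

Evaluating gives χ_A(x) = x^3 + 6x^2 - 15x - 100 = (x - 4)(x + 5)^2.

χ_A(x) = (x - 4)(x + 5)^2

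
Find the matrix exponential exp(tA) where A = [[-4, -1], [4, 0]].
e^{tA} = [[(1 - 2*t)*e^{-2*t}, -t*e^{-2*t}], [4*t*e^{-2*t}, (2*t + 1)*e^{-2*t}]]

A has Jordan form J = [[-2, 1], [0, -2]] with A = PJP^{-1}, so e^{tA} = P e^{tJ} P^{-1}.

For a Jordan block J_k(λ), e^{tJ_k(λ)} = e^{λt} · (I + tN + t^2 N^2/2! + ... + t^{k-1} N^{k-1}/(k-1)!) where N is the nilpotent superdiagonal part.

Assembling the blocks and conjugating back gives the entries of e^{tA} as shown above.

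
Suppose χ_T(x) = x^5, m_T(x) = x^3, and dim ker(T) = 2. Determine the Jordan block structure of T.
Jordan blocks: (0, 3), (0, 2)

λ = 0: algebraic multiplicity 5 (exponent in χ_T), largest block size 3 (exponent in m_T), 2 blocks (geometric multiplicity). These force block sizes [3, 2].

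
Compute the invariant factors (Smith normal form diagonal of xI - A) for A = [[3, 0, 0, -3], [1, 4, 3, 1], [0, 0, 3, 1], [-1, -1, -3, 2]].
x - 3, (x - 3)^3

The Jordan structure of A has elementary divisors (x - 3)^3, (x - 3). Arranging the block sizes at each eigenvalue in decreasing order and taking row products gives the invariant factors.

Invariant factors (smallest first, each dividing the next): x - 3, (x - 3)^3.

Check: the last factor (x - 3)^3 is the minimal polynomial, and the product (x - 3)^4 is the characteristic polynomial.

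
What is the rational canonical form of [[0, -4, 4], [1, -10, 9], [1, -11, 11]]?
R = [[0, 0, 4], [1, 0, 11], [0, 1, 1]]

The invariant factors of A (the non-unit diagonal entries of the Smith normal form of xI - A over ℚ[x]) are (x - 4)(x^2 + 3x + 1), each dividing the next. The characteristic polynomial is their product, (x - 4)(x^2 + 3x + 1).

The rational canonical form is the block-diagonal matrix of companion matrices C(f_i):
R = [[0, 0, 4], [1, 0, 11], [0, 1, 1]].

Note the characteristic polynomial does not split into linear factors over ℚ, so A has no Jordan form over ℚ; the rational canonical form exists over any field.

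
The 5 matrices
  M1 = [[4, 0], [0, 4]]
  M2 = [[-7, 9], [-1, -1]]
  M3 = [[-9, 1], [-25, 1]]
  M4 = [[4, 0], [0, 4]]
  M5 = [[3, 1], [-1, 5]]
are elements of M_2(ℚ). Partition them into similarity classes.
3 classes: {M1, M4}, {M2, M3}, {M5}

Characteristic polynomials: χ_{M1} = (x - 4)^2, χ_{M2} = (x + 4)^2, χ_{M3} = (x + 4)^2, χ_{M4} = (x - 4)^2, χ_{M5} = (x - 4)^2.

{M1, M4}: invariant factors x - 4, x - 4.

{M2, M3}: invariant factors (x + 4)^2.

{M5}: invariant factors (x - 4)^2.

Matrices are similar if and only if their invariant-factor lists agree; the partition into similarity classes is {M1, M4}, {M2, M3}, {M5}.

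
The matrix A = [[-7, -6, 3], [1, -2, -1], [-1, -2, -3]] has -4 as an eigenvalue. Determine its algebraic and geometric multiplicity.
The characteristic polynomial is (x + 4)^3, so the factor x + 4 appears with exponent 3: the algebraic multiplicity is 3.

rank(A + 4I) = 1, so the eigenspace has dimension 3 - 1 = 2: the geometric multiplicity is 2.

Since 2 < 3, A is not diagonalizable.

algebraic multiplicity 3, geometric multiplicity 2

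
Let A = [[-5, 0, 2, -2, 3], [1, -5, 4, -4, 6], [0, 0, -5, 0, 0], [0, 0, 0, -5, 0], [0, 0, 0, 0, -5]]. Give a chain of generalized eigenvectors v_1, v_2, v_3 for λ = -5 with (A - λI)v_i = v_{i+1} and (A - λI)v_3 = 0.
v_1 = [[0, -1, 0, -2, -1]]^T, v_2 = [[1, 2, 0, 0, 0]]^T, v_3 = [[0, 1, 0, 0, 0]]^T

We seek v_1 ∈ ker((A + 5I)^3) \ ker((A + 5I)^2), then set v_{i+1} = (A + 5I) v_i.

One such chain is v_1 = [[0, -1, 0, -2, -1]]^T, v_2 = [[1, 2, 0, 0, 0]]^T, v_3 = [[0, 1, 0, 0, 0]]^T. Check: (A + 5I) v_3 = [[0, 0, 0, 0, 0]]^T = 0.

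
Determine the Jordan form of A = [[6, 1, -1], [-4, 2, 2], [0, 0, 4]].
J = [[4, 1, 0], [0, 4, 0], [0, 0, 4]]

The characteristic polynomial is det(xI - A) = (x - 4)^3, so the eigenvalues are 4 (algebraic multiplicity 3).

For λ = 4: rank(A - 4I) = 1, rank((A - 4I)^2) = 0. The eigenspace has dimension 3 - 1 = 2, so there are 2 Jordan blocks; the rank sequence gives block sizes [2, 1].

Assembling the blocks gives the Jordan form J above.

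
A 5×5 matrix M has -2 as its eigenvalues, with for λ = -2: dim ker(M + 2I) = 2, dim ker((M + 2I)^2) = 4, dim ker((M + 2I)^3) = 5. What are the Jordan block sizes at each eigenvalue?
Jordan blocks: (-2, 3), (-2, 2)

λ = -2: successive nullity increments [2, 2, 1] count blocks of size ≥ k; block sizes are [3, 2].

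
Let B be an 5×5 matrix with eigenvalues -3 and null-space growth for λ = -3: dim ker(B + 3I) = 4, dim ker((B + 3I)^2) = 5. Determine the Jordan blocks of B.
Jordan blocks: (-3, 2), (-3, 1), (-3, 1), (-3, 1)

λ = -3: successive nullity increments [4, 1] count blocks of size ≥ k; block sizes are [2, 1, 1, 1].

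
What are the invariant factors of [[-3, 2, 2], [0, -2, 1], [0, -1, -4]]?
The Jordan structure of A has elementary divisors (x + 3)^2, (x + 3). Arranging the block sizes at each eigenvalue in decreasing order and taking row products gives the invariant factors.

Invariant factors (smallest first, each dividing the next): x + 3, (x + 3)^2.

Check: the last factor (x + 3)^2 is the minimal polynomial, and the product (x + 3)^3 is the characteristic polynomial.

x + 3, (x + 3)^2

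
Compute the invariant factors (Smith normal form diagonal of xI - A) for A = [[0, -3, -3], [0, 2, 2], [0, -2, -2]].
The Jordan structure of A has elementary divisors x^2, x. Arranging the block sizes at each eigenvalue in decreasing order and taking row products gives the invariant factors.

Invariant factors (smallest first, each dividing the next): x, x^2.

Check: the last factor x^2 is the minimal polynomial, and the product x^3 is the characteristic polynomial.

x, x^2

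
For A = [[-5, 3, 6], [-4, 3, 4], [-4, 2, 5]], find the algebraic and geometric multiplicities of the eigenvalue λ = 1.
The characteristic polynomial is (x - 1)^3, so the factor x - 1 appears with exponent 3: the algebraic multiplicity is 3.

rank(A - I) = 1, so the eigenspace has dimension 3 - 1 = 2: the geometric multiplicity is 2.

Since 2 < 3, A is not diagonalizable.

algebraic multiplicity 3, geometric multiplicity 2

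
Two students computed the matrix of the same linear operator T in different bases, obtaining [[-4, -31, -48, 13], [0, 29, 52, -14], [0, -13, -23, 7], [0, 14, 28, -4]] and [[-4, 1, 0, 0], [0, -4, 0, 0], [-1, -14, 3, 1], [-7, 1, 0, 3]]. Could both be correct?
Yes.

Two matrices over a field are similar if and only if they have the same invariant factors.

Both A and B have characteristic polynomial (x - 3)^2(x + 4)^2 and minimal polynomial (x - 3)^2(x + 4)^2. Computing further, both have invariant factors (x - 3)^2(x + 4)^2. Hence A and B are similar.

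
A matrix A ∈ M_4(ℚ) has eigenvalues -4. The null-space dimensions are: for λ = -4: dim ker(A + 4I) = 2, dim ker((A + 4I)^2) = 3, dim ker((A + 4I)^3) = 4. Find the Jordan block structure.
λ = -4: successive nullity increments [2, 1, 1] count blocks of size ≥ k; block sizes are [3, 1].

Jordan blocks: (-4, 3), (-4, 1)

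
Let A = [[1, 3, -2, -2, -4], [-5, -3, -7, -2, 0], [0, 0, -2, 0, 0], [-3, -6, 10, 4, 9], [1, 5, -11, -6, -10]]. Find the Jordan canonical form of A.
J = [[-2, 1, 0, 0, 0], [0, -2, 1, 0, 0], [0, 0, -2, 0, 0], [0, 0, 0, -2, 1], [0, 0, 0, 0, -2]]

The characteristic polynomial is det(xI - A) = (x + 2)^5, so the eigenvalues are -2 (algebraic multiplicity 5).

For λ = -2: rank(A + 2I) = 3, rank((A + 2I)^2) = 1, rank((A + 2I)^3) = 0. The eigenspace has dimension 5 - 3 = 2, so there are 2 Jordan blocks; the rank sequence gives block sizes [3, 2].

Assembling the blocks gives the Jordan form J above.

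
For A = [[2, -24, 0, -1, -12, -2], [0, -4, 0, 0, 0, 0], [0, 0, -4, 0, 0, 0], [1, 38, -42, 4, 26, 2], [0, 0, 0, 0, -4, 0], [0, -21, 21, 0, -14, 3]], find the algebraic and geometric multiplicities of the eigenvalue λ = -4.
algebraic multiplicity 3, geometric multiplicity 3

The characteristic polynomial is (x - 3)^3(x + 4)^3, so the factor x + 4 appears with exponent 3: the algebraic multiplicity is 3.

rank(A + 4I) = 3, so the eigenspace has dimension 6 - 3 = 3: the geometric multiplicity is 3.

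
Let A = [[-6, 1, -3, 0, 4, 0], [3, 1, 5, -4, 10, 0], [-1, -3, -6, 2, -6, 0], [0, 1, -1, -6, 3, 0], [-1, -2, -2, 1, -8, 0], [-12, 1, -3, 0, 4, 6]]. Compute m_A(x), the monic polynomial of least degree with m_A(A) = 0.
m_A(x) = (x - 6)(x + 5)^3

The characteristic polynomial factors as (x - 6)(x + 5)^5. The minimal polynomial is ∏(x - λ)^{k_λ} where k_λ is the size of the largest Jordan block at λ.

For λ = -5: rank(A + 5I) = 4, and the largest Jordan block has size 3 (the smallest k with rank((A + 5I)^k) = rank((A + 5I)^(k+1))).
For λ = 6: rank(A - 6I) = 5, and the largest Jordan block has size 1 (the smallest k with rank((A - 6I)^k) = rank((A - 6I)^(k+1))).

So m_A(x) = (x - 6)(x + 5)^3.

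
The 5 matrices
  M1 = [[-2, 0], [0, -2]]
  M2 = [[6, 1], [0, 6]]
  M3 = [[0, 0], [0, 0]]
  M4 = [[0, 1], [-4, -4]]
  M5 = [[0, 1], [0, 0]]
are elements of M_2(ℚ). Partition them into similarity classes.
5 classes: {M1}, {M2}, {M3}, {M4}, {M5}

Characteristic polynomials: χ_{M1} = (x + 2)^2, χ_{M2} = (x - 6)^2, χ_{M3} = x^2, χ_{M4} = (x + 2)^2, χ_{M5} = x^2.

{M1}: invariant factors x + 2, x + 2.

{M2}: invariant factors (x - 6)^2.

{M3}: invariant factors x, x.

{M4}: invariant factors (x + 2)^2.

{M5}: invariant factors x^2.

Matrices are similar if and only if their invariant-factor lists agree; the partition into similarity classes is {M1}, {M2}, {M3}, {M4}, {M5}.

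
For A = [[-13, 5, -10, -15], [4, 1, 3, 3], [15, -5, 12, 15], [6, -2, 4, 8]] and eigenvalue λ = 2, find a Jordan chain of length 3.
v_1 = [[0, -1, 1, -1]]^T, v_2 = [[0, 1, 0, 0]]^T, v_3 = [[5, -1, -5, -2]]^T

We seek v_1 ∈ ker((A - 2I)^3) \ ker((A - 2I)^2), then set v_{i+1} = (A - 2I) v_i.

One such chain is v_1 = [[0, -1, 1, -1]]^T, v_2 = [[0, 1, 0, 0]]^T, v_3 = [[5, -1, -5, -2]]^T. Check: (A - 2I) v_3 = [[0, 0, 0, 0]]^T = 0.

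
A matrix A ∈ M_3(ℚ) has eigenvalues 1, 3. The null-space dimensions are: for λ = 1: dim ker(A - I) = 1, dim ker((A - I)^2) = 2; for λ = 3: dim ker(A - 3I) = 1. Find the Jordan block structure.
Jordan blocks: (1, 2), (3, 1)

λ = 1: successive nullity increments [1, 1] count blocks of size ≥ k; block sizes are [2].
λ = 3: successive nullity increments [1] count blocks of size ≥ k; block sizes are [1].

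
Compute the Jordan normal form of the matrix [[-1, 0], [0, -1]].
The characteristic polynomial is det(xI - A) = (x + 1)^2, so the eigenvalues are -1 (algebraic multiplicity 2).

For λ = -1: rank(A + I) = 0. The eigenspace has dimension 2 - 0 = 2, so there are 2 Jordan blocks; the rank sequence gives block sizes [1, 1].

Assembling the blocks gives the Jordan form J above.

J = [[-1, 0], [0, -1]]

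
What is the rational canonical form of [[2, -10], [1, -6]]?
The invariant factors of A (the non-unit diagonal entries of the Smith normal form of xI - A over ℚ[x]) are x^2 + 4x - 2, each dividing the next. The characteristic polynomial is their product, x^2 + 4x - 2.

The rational canonical form is the block-diagonal matrix of companion matrices C(f_i):
R = [[0, 2], [1, -4]].

Note the characteristic polynomial does not split into linear factors over ℚ, so A has no Jordan form over ℚ; the rational canonical form exists over any field.

R = [[0, 2], [1, -4]]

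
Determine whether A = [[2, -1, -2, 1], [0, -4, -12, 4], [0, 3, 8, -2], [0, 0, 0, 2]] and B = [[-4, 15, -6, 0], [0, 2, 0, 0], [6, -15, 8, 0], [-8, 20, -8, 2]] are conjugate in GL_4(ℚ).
Both have characteristic polynomial (x - 2)^4 and minimal polynomial (x - 2)^2. But rank(A - 2I) = 2 for A while rank(B - 2I) = 1 for B, so the number of Jordan blocks at λ = 2 differs. A and B are not similar.

No.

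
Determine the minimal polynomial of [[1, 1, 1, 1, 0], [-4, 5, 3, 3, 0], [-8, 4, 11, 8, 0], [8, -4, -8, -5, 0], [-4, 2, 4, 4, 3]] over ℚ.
The characteristic polynomial factors as (x - 3)^5. The minimal polynomial is ∏(x - λ)^{k_λ} where k_λ is the size of the largest Jordan block at λ.

For λ = 3: rank(A - 3I) = 2, and the largest Jordan block has size 3 (the smallest k with rank((A - 3I)^k) = rank((A - 3I)^(k+1))).

So m_A(x) = (x - 3)^3.

m_A(x) = (x - 3)^3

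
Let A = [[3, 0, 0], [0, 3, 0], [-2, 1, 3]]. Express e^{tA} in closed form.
e^{tA} = [[e^{3*t}, 0, 0], [0, e^{3*t}, 0], [-2*t*e^{3*t}, t*e^{3*t}, e^{3*t}]]

A has Jordan form J = [[3, 1, 0], [0, 3, 0], [0, 0, 3]] with A = PJP^{-1}, so e^{tA} = P e^{tJ} P^{-1}.

For a Jordan block J_k(λ), e^{tJ_k(λ)} = e^{λt} · (I + tN + t^2 N^2/2! + ... + t^{k-1} N^{k-1}/(k-1)!) where N is the nilpotent superdiagonal part.

Assembling the blocks and conjugating back gives the entries of e^{tA} as shown above.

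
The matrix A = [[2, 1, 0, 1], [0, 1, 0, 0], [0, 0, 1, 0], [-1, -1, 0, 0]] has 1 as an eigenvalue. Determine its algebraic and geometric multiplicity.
The characteristic polynomial is (x - 1)^4, so the factor x - 1 appears with exponent 4: the algebraic multiplicity is 4.

rank(A - I) = 1, so the eigenspace has dimension 4 - 1 = 3: the geometric multiplicity is 3.

Since 3 < 4, A is not diagonalizable.

algebraic multiplicity 4, geometric multiplicity 3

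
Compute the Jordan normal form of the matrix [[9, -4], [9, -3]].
The characteristic polynomial is det(xI - A) = (x - 3)^2, so the eigenvalues are 3 (algebraic multiplicity 2).

For λ = 3: rank(A - 3I) = 1, rank((A - 3I)^2) = 0. The eigenspace has dimension 2 - 1 = 1, so there is 1 Jordan block; the rank sequence gives block sizes [2].

Assembling the blocks gives the Jordan form J above.

J = [[3, 1], [0, 3]]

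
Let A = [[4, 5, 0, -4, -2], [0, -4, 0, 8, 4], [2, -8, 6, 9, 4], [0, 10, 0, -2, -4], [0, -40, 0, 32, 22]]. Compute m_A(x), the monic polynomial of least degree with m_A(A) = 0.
m_A(x) = (x - 6)^2(x - 4)^2

The characteristic polynomial factors as (x - 6)^3(x - 4)^2. The minimal polynomial is ∏(x - λ)^{k_λ} where k_λ is the size of the largest Jordan block at λ.

For λ = 4: rank(A - 4I) = 4, and the largest Jordan block has size 2 (the smallest k with rank((A - 4I)^k) = rank((A - 4I)^(k+1))).
For λ = 6: rank(A - 6I) = 3, and the largest Jordan block has size 2 (the smallest k with rank((A - 6I)^k) = rank((A - 6I)^(k+1))).

So m_A(x) = (x - 6)^2(x - 4)^2.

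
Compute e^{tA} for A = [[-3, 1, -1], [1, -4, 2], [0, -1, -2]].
A has Jordan form J = [[-3, 1, 0], [0, -3, 1], [0, 0, -3]] with A = PJP^{-1}, so e^{tA} = P e^{tJ} P^{-1}.

For a Jordan block J_k(λ), e^{tJ_k(λ)} = e^{λt} · (I + tN + t^2 N^2/2! + ... + t^{k-1} N^{k-1}/(k-1)!) where N is the nilpotent superdiagonal part.

Assembling the blocks and conjugating back gives the entries of e^{tA} as shown above.

e^{tA} = [[(t^2 + 2)*e^{-3*t}/2, t*e^{-3*t}, t*(t - 2)*e^{-3*t}/2], [t*(2 - t)*e^{-3*t}/2, (1 - t)*e^{-3*t}, t*(4 - t)*e^{-3*t}/2], [-t^2*e^{-3*t}/2, -t*e^{-3*t}, (-t^2/2 + t + 1)*e^{-3*t}]]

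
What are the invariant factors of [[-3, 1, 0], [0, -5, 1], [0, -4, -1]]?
The Jordan structure of A has elementary divisors (x + 3)^3. Arranging the block sizes at each eigenvalue in decreasing order and taking row products gives the invariant factors.

Invariant factors (smallest first, each dividing the next): (x + 3)^3.

Check: the last factor (x + 3)^3 is the minimal polynomial, and the product (x + 3)^3 is the characteristic polynomial.

(x + 3)^3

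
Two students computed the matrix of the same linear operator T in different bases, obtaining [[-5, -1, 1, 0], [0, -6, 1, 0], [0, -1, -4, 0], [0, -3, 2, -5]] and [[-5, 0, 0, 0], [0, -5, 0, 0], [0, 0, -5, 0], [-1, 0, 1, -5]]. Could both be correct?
No.

Both have characteristic polynomial (x + 5)^4, but the minimal polynomial of A is (x + 5)^3 while the minimal polynomial of B is (x + 5)^2. The minimal polynomial is a similarity invariant, so A and B are not similar.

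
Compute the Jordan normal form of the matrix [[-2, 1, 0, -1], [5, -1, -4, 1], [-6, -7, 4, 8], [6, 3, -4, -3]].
J = [[-3, 1, 0, 0], [0, -3, 0, 0], [0, 0, 2, 1], [0, 0, 0, 2]]

The characteristic polynomial is det(xI - A) = (x - 2)^2(x + 3)^2, so the eigenvalues are -3 (algebraic multiplicity 2), 2 (algebraic multiplicity 2).

For λ = -3: rank(A + 3I) = 3, rank((A + 3I)^2) = 2. The eigenspace has dimension 4 - 3 = 1, so there is 1 Jordan block; the rank sequence gives block sizes [2].

For λ = 2: rank(A - 2I) = 3, rank((A - 2I)^2) = 2. The eigenspace has dimension 4 - 3 = 1, so there is 1 Jordan block; the rank sequence gives block sizes [2].

Assembling the blocks gives the Jordan form J above.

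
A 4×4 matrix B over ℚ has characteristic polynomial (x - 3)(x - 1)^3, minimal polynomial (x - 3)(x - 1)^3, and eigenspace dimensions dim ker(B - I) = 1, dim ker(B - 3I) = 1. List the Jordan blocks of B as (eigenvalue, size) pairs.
λ = 1: algebraic multiplicity 3 (exponent in χ_B), largest block size 3 (exponent in m_B), 1 block (geometric multiplicity). This forces block sizes [3].
λ = 3: algebraic multiplicity 1 (exponent in χ_B), largest block size 1 (exponent in m_B), 1 block (geometric multiplicity). This forces block sizes [1].

Jordan blocks: (1, 3), (3, 1)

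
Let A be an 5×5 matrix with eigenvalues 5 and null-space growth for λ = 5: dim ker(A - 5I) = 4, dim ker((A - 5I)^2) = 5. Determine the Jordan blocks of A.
Jordan blocks: (5, 2), (5, 1), (5, 1), (5, 1)

λ = 5: successive nullity increments [4, 1] count blocks of size ≥ k; block sizes are [2, 1, 1, 1].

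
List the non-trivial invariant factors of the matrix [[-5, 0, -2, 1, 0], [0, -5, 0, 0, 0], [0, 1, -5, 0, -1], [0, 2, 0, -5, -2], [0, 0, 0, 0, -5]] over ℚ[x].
x + 5, (x + 5)^2, (x + 5)^2

The Jordan structure of A has elementary divisors (x + 5)^2, (x + 5)^2, (x + 5). Arranging the block sizes at each eigenvalue in decreasing order and taking row products gives the invariant factors.

Invariant factors (smallest first, each dividing the next): x + 5, (x + 5)^2, (x + 5)^2.

Check: the last factor (x + 5)^2 is the minimal polynomial, and the product (x + 5)^5 is the characteristic polynomial.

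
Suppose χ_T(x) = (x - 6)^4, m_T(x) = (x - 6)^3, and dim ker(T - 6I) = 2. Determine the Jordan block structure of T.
λ = 6: algebraic multiplicity 4 (exponent in χ_T), largest block size 3 (exponent in m_T), 2 blocks (geometric multiplicity). These force block sizes [3, 1].

Jordan blocks: (6, 3), (6, 1)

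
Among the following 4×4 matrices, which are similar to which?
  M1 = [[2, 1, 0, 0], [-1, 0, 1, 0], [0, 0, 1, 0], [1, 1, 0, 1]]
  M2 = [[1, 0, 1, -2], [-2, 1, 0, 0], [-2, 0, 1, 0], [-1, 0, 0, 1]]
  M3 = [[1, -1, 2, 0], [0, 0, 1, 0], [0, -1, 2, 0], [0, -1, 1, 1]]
1 class: {M1, M2, M3}

Characteristic polynomials: χ_{M1} = (x - 1)^4, χ_{M2} = (x - 1)^4, χ_{M3} = (x - 1)^4.

{M1, M2, M3}: invariant factors x - 1, (x - 1)^3.

Matrices are similar if and only if their invariant-factor lists agree; the partition into similarity classes is {M1, M2, M3}.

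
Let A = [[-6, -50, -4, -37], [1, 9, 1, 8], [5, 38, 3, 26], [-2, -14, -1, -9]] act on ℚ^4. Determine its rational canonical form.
R = [[0, 0, 0, -3], [1, 0, 0, 8], [0, 1, 0, 3], [0, 0, 1, -3]]

The invariant factors of A (the non-unit diagonal entries of the Smith normal form of xI - A over ℚ[x]) are (x + 3)(x^3 - 3x + 1), each dividing the next. The characteristic polynomial is their product, (x + 3)(x^3 - 3x + 1).

The rational canonical form is the block-diagonal matrix of companion matrices C(f_i):
R = [[0, 0, 0, -3], [1, 0, 0, 8], [0, 1, 0, 3], [0, 0, 1, -3]].

Note the characteristic polynomial does not split into linear factors over ℚ, so A has no Jordan form over ℚ; the rational canonical form exists over any field.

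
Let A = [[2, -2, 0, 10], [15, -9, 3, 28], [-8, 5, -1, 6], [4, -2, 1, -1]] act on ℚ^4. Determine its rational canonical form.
The invariant factors of A (the non-unit diagonal entries of the Smith normal form of xI - A over ℚ[x]) are (x - 1)(x + 2)(x + 4)^2, each dividing the next. The characteristic polynomial is their product, (x - 1)(x + 2)(x + 4)^2.

The rational canonical form is the block-diagonal matrix of companion matrices C(f_i):
R = [[0, 0, 0, 32], [1, 0, 0, 0], [0, 1, 0, -22], [0, 0, 1, -9]].

R = [[0, 0, 0, 32], [1, 0, 0, 0], [0, 1, 0, -22], [0, 0, 1, -9]]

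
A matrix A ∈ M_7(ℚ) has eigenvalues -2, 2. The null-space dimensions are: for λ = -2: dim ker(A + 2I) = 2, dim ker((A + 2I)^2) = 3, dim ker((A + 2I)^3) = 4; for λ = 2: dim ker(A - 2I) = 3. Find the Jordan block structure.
Jordan blocks: (-2, 3), (-2, 1), (2, 1), (2, 1), (2, 1)

λ = -2: successive nullity increments [2, 1, 1] count blocks of size ≥ k; block sizes are [3, 1].
λ = 2: successive nullity increments [3] count blocks of size ≥ k; block sizes are [1, 1, 1].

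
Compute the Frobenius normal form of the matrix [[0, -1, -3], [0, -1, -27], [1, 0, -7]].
The invariant factors of A (the non-unit diagonal entries of the Smith normal form of xI - A over ℚ[x]) are (x + 4)(x^2 + 4x - 6), each dividing the next. The characteristic polynomial is their product, (x + 4)(x^2 + 4x - 6).

The rational canonical form is the block-diagonal matrix of companion matrices C(f_i):
R = [[0, 0, 24], [1, 0, -10], [0, 1, -8]].

Note the characteristic polynomial does not split into linear factors over ℚ, so A has no Jordan form over ℚ; the rational canonical form exists over any field.

R = [[0, 0, 24], [1, 0, -10], [0, 1, -8]]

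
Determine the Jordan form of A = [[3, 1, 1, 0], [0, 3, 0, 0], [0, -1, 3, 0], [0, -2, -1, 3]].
The characteristic polynomial is det(xI - A) = (x - 3)^4, so the eigenvalues are 3 (algebraic multiplicity 4).

For λ = 3: rank(A - 3I) = 2, rank((A - 3I)^2) = 1, rank((A - 3I)^3) = 0. The eigenspace has dimension 4 - 2 = 2, so there are 2 Jordan blocks; the rank sequence gives block sizes [3, 1].

Assembling the blocks gives the Jordan form J above.

J = [[3, 1, 0, 0], [0, 3, 1, 0], [0, 0, 3, 0], [0, 0, 0, 3]]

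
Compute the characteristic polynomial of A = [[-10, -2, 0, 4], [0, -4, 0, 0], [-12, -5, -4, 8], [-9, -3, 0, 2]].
xI - A = [[x + 10, 2, 0, -4], [0, x + 4, 0, 0], [12, 5, x + 4, -8], [9, 3, 0, x - 2]].

Expanding det(xI - A) along the first row:
det(xI - A) = + (x + 10)·det([[x + 4, 0, 0], [5, x + 4, -8], [3, 0, x - 2]]) - (2)·det([[0, 0, 0], [12, x + 4, -8], [9, 0, x - 2]]) + (0)·det([[0, x + 4, 0], [12, 5, -8], [9, 3, x - 2]]) - (-4)·det([[0, x + 4, 0], [12, 5, x + 4], [9, 3, 0]]).

Evaluating gives χ_A(x) = x^4 + 16x^3 + 96x^2 + 256x + 256 = (x + 4)^4.

χ_A(x) = (x + 4)^4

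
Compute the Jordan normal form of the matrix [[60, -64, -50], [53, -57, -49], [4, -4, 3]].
J = [[-4, 0, 0], [0, 5, 1], [0, 0, 5]]

The characteristic polynomial is det(xI - A) = (x - 5)^2(x + 4), so the eigenvalues are -4 (algebraic multiplicity 1), 5 (algebraic multiplicity 2).

For λ = -4: algebraic multiplicity 1 gives one 1×1 block.

For λ = 5: rank(A - 5I) = 2, rank((A - 5I)^2) = 1. The eigenspace has dimension 3 - 2 = 1, so there is 1 Jordan block; the rank sequence gives block sizes [2].

Assembling the blocks gives the Jordan form J above.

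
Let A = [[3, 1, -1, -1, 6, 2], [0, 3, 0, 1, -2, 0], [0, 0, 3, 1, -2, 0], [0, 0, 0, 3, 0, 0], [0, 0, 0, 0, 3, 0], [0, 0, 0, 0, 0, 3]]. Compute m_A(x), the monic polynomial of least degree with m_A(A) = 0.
m_A(x) = (x - 3)^2

The characteristic polynomial factors as (x - 3)^6. The minimal polynomial is ∏(x - λ)^{k_λ} where k_λ is the size of the largest Jordan block at λ.

For λ = 3: rank(A - 3I) = 2, and the largest Jordan block has size 2 (the smallest k with rank((A - 3I)^k) = rank((A - 3I)^(k+1))).

So m_A(x) = (x - 3)^2.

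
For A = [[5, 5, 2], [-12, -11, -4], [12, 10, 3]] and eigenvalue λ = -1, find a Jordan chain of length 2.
v_1 = [[0, -3, 8]]^T, v_2 = [[1, -2, 2]]^T

We seek v_1 ∈ ker((A + I)^2) \ ker(A + I), then set v_{i+1} = (A + I) v_i.

One such chain is v_1 = [[0, -3, 8]]^T, v_2 = [[1, -2, 2]]^T. Check: (A + I) v_2 = [[0, 0, 0]]^T = 0.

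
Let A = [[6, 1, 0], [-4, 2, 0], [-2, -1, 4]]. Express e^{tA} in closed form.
A has Jordan form J = [[4, 1, 0], [0, 4, 0], [0, 0, 4]] with A = PJP^{-1}, so e^{tA} = P e^{tJ} P^{-1}.

For a Jordan block J_k(λ), e^{tJ_k(λ)} = e^{λt} · (I + tN + t^2 N^2/2! + ... + t^{k-1} N^{k-1}/(k-1)!) where N is the nilpotent superdiagonal part.

Assembling the blocks and conjugating back gives the entries of e^{tA} as shown above.

e^{tA} = [[(2*t + 1)*e^{4*t}, t*e^{4*t}, 0], [-4*t*e^{4*t}, (1 - 2*t)*e^{4*t}, 0], [-2*t*e^{4*t}, -t*e^{4*t}, e^{4*t}]]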